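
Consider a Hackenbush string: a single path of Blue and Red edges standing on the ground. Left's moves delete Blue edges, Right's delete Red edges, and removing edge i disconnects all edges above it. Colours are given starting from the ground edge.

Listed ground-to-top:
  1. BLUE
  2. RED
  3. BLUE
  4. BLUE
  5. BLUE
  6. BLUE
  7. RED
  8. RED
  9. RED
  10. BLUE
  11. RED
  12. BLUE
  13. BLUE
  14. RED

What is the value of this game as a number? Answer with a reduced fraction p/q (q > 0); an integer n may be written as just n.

1 of 14 · B · max L 0 · min R +∞ = 1
2 of 14 · BR · max L 0 · min R 1 = 1/2
3 of 14 · BRB · max L 1/2 · min R 1 = 3/4
4 of 14 · BRBB · max L 3/4 · min R 1 = 7/8
5 of 14 · BRBBB · max L 7/8 · min R 1 = 15/16
6 of 14 · BRBBBB · max L 15/16 · min R 1 = 31/32
7 of 14 · BRBBBBR · max L 15/16 · min R 31/32 = 61/64
8 of 14 · BRBBBBRR · max L 15/16 · min R 61/64 = 121/128
9 of 14 · BRBBBBRRR · max L 15/16 · min R 121/128 = 241/256
10 of 14 · BRBBBBRRRB · max L 241/256 · min R 121/128 = 483/512
11 of 14 · BRBBBBRRRBR · max L 241/256 · min R 483/512 = 965/1024
12 of 14 · BRBBBBRRRBRB · max L 965/1024 · min R 483/512 = 1931/2048
13 of 14 · BRBBBBRRRBRBB · max L 1931/2048 · min R 483/512 = 3863/4096
14 of 14 · BRBBBBRRRBRBBR · max L 1931/2048 · min R 3863/4096 = 7725/8192

7725/8192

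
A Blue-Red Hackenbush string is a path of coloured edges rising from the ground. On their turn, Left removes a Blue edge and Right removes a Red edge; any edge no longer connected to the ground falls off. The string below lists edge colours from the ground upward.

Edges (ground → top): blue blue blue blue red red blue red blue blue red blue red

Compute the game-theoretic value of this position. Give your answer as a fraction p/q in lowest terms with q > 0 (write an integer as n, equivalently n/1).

1 of 13 · b · max L 0 · min R +∞ so 1
2 of 13 · bb · max L 1 · min R +∞ so 2
3 of 13 · bbb · max L 2 · min R +∞ so 3
4 of 13 · bbbb · max L 3 · min R +∞ so 4
5 of 13 · bbbbr · max L 3 · min R 4 so 7/2
6 of 13 · bbbbrr · max L 3 · min R 7/2 so 13/4
7 of 13 · bbbbrrb · max L 13/4 · min R 7/2 so 27/8
8 of 13 · bbbbrrbr · max L 13/4 · min R 27/8 so 53/16
9 of 13 · bbbbrrbrb · max L 53/16 · min R 27/8 so 107/32
10 of 13 · bbbbrrbrbb · max L 107/32 · min R 27/8 so 215/64
11 of 13 · bbbbrrbrbbr · max L 107/32 · min R 215/64 so 429/128
12 of 13 · bbbbrrbrbbrb · max L 429/128 · min R 215/64 so 859/256
13 of 13 · bbbbrrbrbbrbr · max L 429/128 · min R 859/256 so 1717/512

1717/512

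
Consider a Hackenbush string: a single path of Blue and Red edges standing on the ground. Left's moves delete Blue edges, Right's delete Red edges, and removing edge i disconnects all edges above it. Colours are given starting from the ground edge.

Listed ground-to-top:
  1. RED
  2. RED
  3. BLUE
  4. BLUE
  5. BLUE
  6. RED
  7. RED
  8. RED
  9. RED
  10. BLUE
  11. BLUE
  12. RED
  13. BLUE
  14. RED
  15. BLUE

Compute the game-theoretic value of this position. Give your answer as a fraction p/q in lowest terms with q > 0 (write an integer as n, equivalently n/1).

-10133/8192

G(R) = { — | 0 } so -1
G(RR) = { — | -1 0 } so -2
G(RRB) = { -2 | -1 0 } so -3/2
G(RRBB) = { -2 -3/2 | -1 0 } so -5/4
G(RRBBB) = { -2 -3/2 -5/4 | -1 0 } so -9/8
G(RRBBBR) = { -2 -3/2 -5/4 | -9/8 -1 0 } so -19/16
G(RRBBBRR) = { -2 -3/2 -5/4 | -19/16 -9/8 -1 0 } so -39/32
G(RRBBBRRR) = { -2 -3/2 -5/4 | -39/32 -19/16 -9/8 -1 0 } so -79/64
G(RRBBBRRRR) = { -2 -3/2 -5/4 | -79/64 -39/32 -19/16 -9/8 -1 0 } so -159/128
G(RRBBBRRRRB) = { -2 -3/2 -5/4 -159/128 | -79/64 -39/32 -19/16 -9/8 -1 0 } so -317/256
G(RRBBBRRRRBB) = { -2 -3/2 -5/4 -159/128 -317/256 | -79/64 -39/32 -19/16 -9/8 -1 0 } so -633/512
G(RRBBBRRRRBBR) = { -2 -3/2 -5/4 -159/128 -317/256 | -633/512 -79/64 -39/32 -19/16 -9/8 -1 0 } so -1267/1024
G(RRBBBRRRRBBRB) = { -2 -3/2 -5/4 -159/128 -317/256 -1267/1024 | -633/512 -79/64 -39/32 -19/16 -9/8 -1 0 } so -2533/2048
G(RRBBBRRRRBBRBR) = { -2 -3/2 -5/4 -159/128 -317/256 -1267/1024 | -2533/2048 -633/512 -79/64 -39/32 -19/16 -9/8 -1 0 } so -5067/4096
G(RRBBBRRRRBBRBRB) = { -2 -3/2 -5/4 -159/128 -317/256 -1267/1024 -5067/4096 | -2533/2048 -633/512 -79/64 -39/32 -19/16 -9/8 -1 0 } so -10133/8192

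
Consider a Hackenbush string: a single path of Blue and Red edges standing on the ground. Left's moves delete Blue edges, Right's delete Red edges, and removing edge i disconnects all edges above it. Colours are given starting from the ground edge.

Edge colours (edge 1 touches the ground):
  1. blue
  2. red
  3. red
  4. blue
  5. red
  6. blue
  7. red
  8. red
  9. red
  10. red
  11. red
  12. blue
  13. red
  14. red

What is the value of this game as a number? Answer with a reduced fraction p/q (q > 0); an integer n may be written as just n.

Build g(s[:k]) for k = 1..14, string s = blue red red blue red blue red red red red red blue red red.
b: Left { 0 }, Right { (no moves) } so simplest 1
br: Left { 0 }, Right { 1 } so simplest 1/2
brr: Left { 0 }, Right { 1/2 1 } so simplest 1/4
brrb: Left { 0 1/4 }, Right { 1/2 1 } so simplest 3/8
brrbr: Left { 0 1/4 }, Right { 3/8 1/2 1 } so simplest 5/16
brrbrb: Left { 0 1/4 5/16 }, Right { 3/8 1/2 1 } so simplest 11/32
brrbrbr: Left { 0 1/4 5/16 }, Right { 11/32 3/8 1/2 1 } so simplest 21/64
brrbrbrr: Left { 0 1/4 5/16 }, Right { 21/64 11/32 3/8 1/2 1 } so simplest 41/128
brrbrbrrr: Left { 0 1/4 5/16 }, Right { 41/128 21/64 11/32 3/8 1/2 1 } so simplest 81/256
brrbrbrrrr: Left { 0 1/4 5/16 }, Right { 81/256 41/128 21/64 11/32 3/8 1/2 1 } so simplest 161/512
brrbrbrrrrr: Left { 0 1/4 5/16 }, Right { 161/512 81/256 41/128 21/64 11/32 3/8 1/2 1 } so simplest 321/1024
brrbrbrrrrrb: Left { 0 1/4 5/16 321/1024 }, Right { 161/512 81/256 41/128 21/64 11/32 3/8 1/2 1 } so simplest 643/2048
brrbrbrrrrrbr: Left { 0 1/4 5/16 321/1024 }, Right { 643/2048 161/512 81/256 41/128 21/64 11/32 3/8 1/2 1 } so simplest 1285/4096
brrbrbrrrrrbrr: Left { 0 1/4 5/16 321/1024 }, Right { 1285/4096 643/2048 161/512 81/256 41/128 21/64 11/32 3/8 1/2 1 } so simplest 2569/8192

2569/8192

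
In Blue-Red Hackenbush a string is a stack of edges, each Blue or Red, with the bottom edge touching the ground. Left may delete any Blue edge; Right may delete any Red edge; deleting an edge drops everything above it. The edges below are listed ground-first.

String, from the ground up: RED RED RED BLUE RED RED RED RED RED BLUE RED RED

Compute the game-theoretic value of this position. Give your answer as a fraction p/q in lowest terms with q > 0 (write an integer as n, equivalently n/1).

-1527/512

Build G(s[:k]) for k = 1..12, string s = RED RED RED BLUE RED RED RED RED RED BLUE RED RED.
edge 1 of 12 (RED): { · | 0 } ⇒ -1
edge 2 of 12 (RED): { · | -1,0 } ⇒ -2
edge 3 of 12 (RED): { · | -2,-1,0 } ⇒ -3
edge 4 of 12 (BLUE): { -3 | -2,-1,0 } ⇒ -5/2
edge 5 of 12 (RED): { -3 | -5/2,-2,-1,0 } ⇒ -11/4
edge 6 of 12 (RED): { -3 | -11/4,-5/2,-2,-1,0 } ⇒ -23/8
edge 7 of 12 (RED): { -3 | -23/8,-11/4,-5/2,-2,-1,0 } ⇒ -47/16
edge 8 of 12 (RED): { -3 | -47/16,-23/8,-11/4,-5/2,-2,-1,0 } ⇒ -95/32
edge 9 of 12 (RED): { -3 | -95/32,-47/16,-23/8,-11/4,-5/2,-2,-1,0 } ⇒ -191/64
edge 10 of 12 (BLUE): { -3,-191/64 | -95/32,-47/16,-23/8,-11/4,-5/2,-2,-1,0 } ⇒ -381/128
edge 11 of 12 (RED): { -3,-191/64 | -381/128,-95/32,-47/16,-23/8,-11/4,-5/2,-2,-1,0 } ⇒ -763/256
edge 12 of 12 (RED): { -3,-191/64 | -763/256,-381/128,-95/32,-47/16,-23/8,-11/4,-5/2,-2,-1,0 } ⇒ -1527/512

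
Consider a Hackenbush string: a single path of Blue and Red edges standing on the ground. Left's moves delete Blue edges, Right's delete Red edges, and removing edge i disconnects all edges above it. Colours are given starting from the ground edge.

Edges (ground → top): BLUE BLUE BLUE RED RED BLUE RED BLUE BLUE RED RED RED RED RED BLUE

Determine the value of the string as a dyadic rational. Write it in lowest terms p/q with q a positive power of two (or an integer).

9603/4096

Recurse on prefixes of the 15-edge string BLUE BLUE BLUE RED RED BLUE RED BLUE BLUE RED RED RED RED RED BLUE:
B: Left { 0 }, Right { ∅ } ⇒ simplest 1
BB: Left { 0 1 }, Right { ∅ } ⇒ simplest 2
BBB: Left { 0 1 2 }, Right { ∅ } ⇒ simplest 3
BBBR: Left { 0 1 2 }, Right { 3 } ⇒ simplest 5/2
BBBRR: Left { 0 1 2 }, Right { 5/2 3 } ⇒ simplest 9/4
BBBRRB: Left { 0 1 2 9/4 }, Right { 5/2 3 } ⇒ simplest 19/8
BBBRRBR: Left { 0 1 2 9/4 }, Right { 19/8 5/2 3 } ⇒ simplest 37/16
BBBRRBRB: Left { 0 1 2 9/4 37/16 }, Right { 19/8 5/2 3 } ⇒ simplest 75/32
BBBRRBRBB: Left { 0 1 2 9/4 37/16 75/32 }, Right { 19/8 5/2 3 } ⇒ simplest 151/64
BBBRRBRBBR: Left { 0 1 2 9/4 37/16 75/32 }, Right { 151/64 19/8 5/2 3 } ⇒ simplest 301/128
BBBRRBRBBRR: Left { 0 1 2 9/4 37/16 75/32 }, Right { 301/128 151/64 19/8 5/2 3 } ⇒ simplest 601/256
BBBRRBRBBRRR: Left { 0 1 2 9/4 37/16 75/32 }, Right { 601/256 301/128 151/64 19/8 5/2 3 } ⇒ simplest 1201/512
BBBRRBRBBRRRR: Left { 0 1 2 9/4 37/16 75/32 }, Right { 1201/512 601/256 301/128 151/64 19/8 5/2 3 } ⇒ simplest 2401/1024
BBBRRBRBBRRRRR: Left { 0 1 2 9/4 37/16 75/32 }, Right { 2401/1024 1201/512 601/256 301/128 151/64 19/8 5/2 3 } ⇒ simplest 4801/2048
BBBRRBRBBRRRRRB: Left { 0 1 2 9/4 37/16 75/32 4801/2048 }, Right { 2401/1024 1201/512 601/256 301/128 151/64 19/8 5/2 3 } ⇒ simplest 9603/4096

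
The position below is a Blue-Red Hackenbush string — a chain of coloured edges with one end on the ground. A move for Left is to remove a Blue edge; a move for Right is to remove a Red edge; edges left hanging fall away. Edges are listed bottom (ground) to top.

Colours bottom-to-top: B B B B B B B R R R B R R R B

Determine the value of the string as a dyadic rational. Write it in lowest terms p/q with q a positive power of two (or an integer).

Recurse on prefixes of the 15-edge string B B B B B B B R R R B R R R B:
step 1: add B to get B; options L={ 0 } R={  } -> 1
step 2: add B to get BB; options L={ 0 1 } R={  } -> 2
step 3: add B to get BBB; options L={ 0 1 2 } R={  } -> 3
step 4: add B to get BBBB; options L={ 0 1 2 3 } R={  } -> 4
step 5: add B to get BBBBB; options L={ 0 1 2 3 4 } R={  } -> 5
step 6: add B to get BBBBBB; options L={ 0 1 2 3 4 5 } R={  } -> 6
step 7: add B to get BBBBBBB; options L={ 0 1 2 3 4 5 6 } R={  } -> 7
step 8: add R to get BBBBBBBR; options L={ 0 1 2 3 4 5 6 } R={ 7 } -> 13/2
step 9: add R to get BBBBBBBRR; options L={ 0 1 2 3 4 5 6 } R={ 13/2 7 } -> 25/4
step 10: add R to get BBBBBBBRRR; options L={ 0 1 2 3 4 5 6 } R={ 25/4 13/2 7 } -> 49/8
step 11: add B to get BBBBBBBRRRB; options L={ 0 1 2 3 4 5 6 49/8 } R={ 25/4 13/2 7 } -> 99/16
step 12: add R to get BBBBBBBRRRBR; options L={ 0 1 2 3 4 5 6 49/8 } R={ 99/16 25/4 13/2 7 } -> 197/32
step 13: add R to get BBBBBBBRRRBRR; options L={ 0 1 2 3 4 5 6 49/8 } R={ 197/32 99/16 25/4 13/2 7 } -> 393/64
step 14: add R to get BBBBBBBRRRBRRR; options L={ 0 1 2 3 4 5 6 49/8 } R={ 393/64 197/32 99/16 25/4 13/2 7 } -> 785/128
step 15: add B to get BBBBBBBRRRBRRRB; options L={ 0 1 2 3 4 5 6 49/8 785/128 } R={ 393/64 197/32 99/16 25/4 13/2 7 } -> 1571/256

1571/256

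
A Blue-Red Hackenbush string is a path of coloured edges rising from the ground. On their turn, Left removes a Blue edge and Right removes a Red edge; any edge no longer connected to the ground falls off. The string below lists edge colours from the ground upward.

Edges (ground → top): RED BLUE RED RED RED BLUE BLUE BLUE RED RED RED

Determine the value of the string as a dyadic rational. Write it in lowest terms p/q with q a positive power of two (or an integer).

-911/1024

R: Left { none }, Right { 0 } → simplest -1
RB: Left { -1 }, Right { 0 } → simplest -1/2
RBR: Left { -1 }, Right { -1/2, 0 } → simplest -3/4
RBRR: Left { -1 }, Right { -3/4, -1/2, 0 } → simplest -7/8
RBRRR: Left { -1 }, Right { -7/8, -3/4, -1/2, 0 } → simplest -15/16
RBRRRB: Left { -1, -15/16 }, Right { -7/8, -3/4, -1/2, 0 } → simplest -29/32
RBRRRBB: Left { -1, -15/16, -29/32 }, Right { -7/8, -3/4, -1/2, 0 } → simplest -57/64
RBRRRBBB: Left { -1, -15/16, -29/32, -57/64 }, Right { -7/8, -3/4, -1/2, 0 } → simplest -113/128
RBRRRBBBR: Left { -1, -15/16, -29/32, -57/64 }, Right { -113/128, -7/8, -3/4, -1/2, 0 } → simplest -227/256
RBRRRBBBRR: Left { -1, -15/16, -29/32, -57/64 }, Right { -227/256, -113/128, -7/8, -3/4, -1/2, 0 } → simplest -455/512
RBRRRBBBRRR: Left { -1, -15/16, -29/32, -57/64 }, Right { -455/512, -227/256, -113/128, -7/8, -3/4, -1/2, 0 } → simplest -911/1024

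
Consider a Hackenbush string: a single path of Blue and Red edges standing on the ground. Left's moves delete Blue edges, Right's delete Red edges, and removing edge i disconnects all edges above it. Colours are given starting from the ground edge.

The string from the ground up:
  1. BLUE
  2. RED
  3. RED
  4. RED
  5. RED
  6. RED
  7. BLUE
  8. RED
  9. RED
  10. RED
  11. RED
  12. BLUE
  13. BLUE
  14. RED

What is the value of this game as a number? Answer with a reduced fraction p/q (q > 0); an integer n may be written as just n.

269/8192

Recurse on prefixes of the 14-edge string BLUE RED RED RED RED RED BLUE RED RED RED RED BLUE BLUE RED:
v_1 [B]  L=[0]  R=[(no moves)]  → 1
v_2 [BR]  L=[0]  R=[1]  → 1/2
v_3 [BRR]  L=[0]  R=[1/2 1]  → 1/4
v_4 [BRRR]  L=[0]  R=[1/4 1/2 1]  → 1/8
v_5 [BRRRR]  L=[0]  R=[1/8 1/4 1/2 1]  → 1/16
v_6 [BRRRRR]  L=[0]  R=[1/16 1/8 1/4 1/2 1]  → 1/32
v_7 [BRRRRRB]  L=[0 1/32]  R=[1/16 1/8 1/4 1/2 1]  → 3/64
v_8 [BRRRRRBR]  L=[0 1/32]  R=[3/64 1/16 1/8 1/4 1/2 1]  → 5/128
v_9 [BRRRRRBRR]  L=[0 1/32]  R=[5/128 3/64 1/16 1/8 1/4 1/2 1]  → 9/256
v_10 [BRRRRRBRRR]  L=[0 1/32]  R=[9/256 5/128 3/64 1/16 1/8 1/4 1/2 1]  → 17/512
v_11 [BRRRRRBRRRR]  L=[0 1/32]  R=[17/512 9/256 5/128 3/64 1/16 1/8 1/4 1/2 1]  → 33/1024
v_12 [BRRRRRBRRRRB]  L=[0 1/32 33/1024]  R=[17/512 9/256 5/128 3/64 1/16 1/8 1/4 1/2 1]  → 67/2048
v_13 [BRRRRRBRRRRBB]  L=[0 1/32 33/1024 67/2048]  R=[17/512 9/256 5/128 3/64 1/16 1/8 1/4 1/2 1]  → 135/4096
v_14 [BRRRRRBRRRRBBR]  L=[0 1/32 33/1024 67/2048]  R=[135/4096 17/512 9/256 5/128 3/64 1/16 1/8 1/4 1/2 1]  → 269/8192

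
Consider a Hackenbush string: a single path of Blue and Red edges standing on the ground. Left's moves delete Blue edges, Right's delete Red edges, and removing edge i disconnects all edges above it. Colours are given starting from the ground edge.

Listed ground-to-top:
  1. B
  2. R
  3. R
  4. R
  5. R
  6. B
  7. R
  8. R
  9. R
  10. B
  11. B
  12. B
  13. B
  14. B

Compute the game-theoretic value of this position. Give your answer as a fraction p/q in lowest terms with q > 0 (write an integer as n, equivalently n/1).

575/8192

step 1: add B to get B; options L={ 0 } R={  } gives 1
step 2: add R to get BR; options L={ 0 } R={ 1 } gives 1/2
step 3: add R to get BRR; options L={ 0 } R={ 1/2,1 } gives 1/4
step 4: add R to get BRRR; options L={ 0 } R={ 1/4,1/2,1 } gives 1/8
step 5: add R to get BRRRR; options L={ 0 } R={ 1/8,1/4,1/2,1 } gives 1/16
step 6: add B to get BRRRRB; options L={ 0,1/16 } R={ 1/8,1/4,1/2,1 } gives 3/32
step 7: add R to get BRRRRBR; options L={ 0,1/16 } R={ 3/32,1/8,1/4,1/2,1 } gives 5/64
step 8: add R to get BRRRRBRR; options L={ 0,1/16 } R={ 5/64,3/32,1/8,1/4,1/2,1 } gives 9/128
step 9: add R to get BRRRRBRRR; options L={ 0,1/16 } R={ 9/128,5/64,3/32,1/8,1/4,1/2,1 } gives 17/256
step 10: add B to get BRRRRBRRRB; options L={ 0,1/16,17/256 } R={ 9/128,5/64,3/32,1/8,1/4,1/2,1 } gives 35/512
step 11: add B to get BRRRRBRRRBB; options L={ 0,1/16,17/256,35/512 } R={ 9/128,5/64,3/32,1/8,1/4,1/2,1 } gives 71/1024
step 12: add B to get BRRRRBRRRBBB; options L={ 0,1/16,17/256,35/512,71/1024 } R={ 9/128,5/64,3/32,1/8,1/4,1/2,1 } gives 143/2048
step 13: add B to get BRRRRBRRRBBBB; options L={ 0,1/16,17/256,35/512,71/1024,143/2048 } R={ 9/128,5/64,3/32,1/8,1/4,1/2,1 } gives 287/4096
step 14: add B to get BRRRRBRRRBBBBB; options L={ 0,1/16,17/256,35/512,71/1024,143/2048,287/4096 } R={ 9/128,5/64,3/32,1/8,1/4,1/2,1 } gives 575/8192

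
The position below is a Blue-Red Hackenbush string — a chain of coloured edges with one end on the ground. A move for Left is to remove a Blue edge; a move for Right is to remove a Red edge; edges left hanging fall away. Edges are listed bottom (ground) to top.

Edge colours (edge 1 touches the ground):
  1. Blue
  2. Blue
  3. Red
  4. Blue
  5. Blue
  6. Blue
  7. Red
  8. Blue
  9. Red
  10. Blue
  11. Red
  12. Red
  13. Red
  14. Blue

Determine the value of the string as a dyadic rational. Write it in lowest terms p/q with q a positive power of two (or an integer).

value_1 [B]  L=[0]  R=[none]  -> 1
value_2 [BB]  L=[0; 1]  R=[none]  -> 2
value_3 [BBR]  L=[0; 1]  R=[2]  -> 3/2
value_4 [BBRB]  L=[0; 1; 3/2]  R=[2]  -> 7/4
value_5 [BBRBB]  L=[0; 1; 3/2; 7/4]  R=[2]  -> 15/8
value_6 [BBRBBB]  L=[0; 1; 3/2; 7/4; 15/8]  R=[2]  -> 31/16
value_7 [BBRBBBR]  L=[0; 1; 3/2; 7/4; 15/8]  R=[31/16; 2]  -> 61/32
value_8 [BBRBBBRB]  L=[0; 1; 3/2; 7/4; 15/8; 61/32]  R=[31/16; 2]  -> 123/64
value_9 [BBRBBBRBR]  L=[0; 1; 3/2; 7/4; 15/8; 61/32]  R=[123/64; 31/16; 2]  -> 245/128
value_10 [BBRBBBRBRB]  L=[0; 1; 3/2; 7/4; 15/8; 61/32; 245/128]  R=[123/64; 31/16; 2]  -> 491/256
value_11 [BBRBBBRBRBR]  L=[0; 1; 3/2; 7/4; 15/8; 61/32; 245/128]  R=[491/256; 123/64; 31/16; 2]  -> 981/512
value_12 [BBRBBBRBRBRR]  L=[0; 1; 3/2; 7/4; 15/8; 61/32; 245/128]  R=[981/512; 491/256; 123/64; 31/16; 2]  -> 1961/1024
value_13 [BBRBBBRBRBRRR]  L=[0; 1; 3/2; 7/4; 15/8; 61/32; 245/128]  R=[1961/1024; 981/512; 491/256; 123/64; 31/16; 2]  -> 3921/2048
value_14 [BBRBBBRBRBRRRB]  L=[0; 1; 3/2; 7/4; 15/8; 61/32; 245/128; 3921/2048]  R=[1961/1024; 981/512; 491/256; 123/64; 31/16; 2]  -> 7843/4096

7843/4096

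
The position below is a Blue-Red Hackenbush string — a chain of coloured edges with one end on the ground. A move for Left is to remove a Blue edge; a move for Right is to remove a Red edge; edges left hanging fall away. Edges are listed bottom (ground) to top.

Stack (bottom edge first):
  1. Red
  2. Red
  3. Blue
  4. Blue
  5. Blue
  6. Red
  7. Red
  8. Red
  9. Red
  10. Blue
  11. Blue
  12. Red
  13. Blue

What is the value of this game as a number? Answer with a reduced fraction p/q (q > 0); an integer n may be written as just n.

step 1: add Red to get R; options L={ — } R={ 0 } gives -1
step 2: add Red to get RR; options L={ — } R={ -1 0 } gives -2
step 3: add Blue to get RRB; options L={ -2 } R={ -1 0 } gives -3/2
step 4: add Blue to get RRBB; options L={ -2 -3/2 } R={ -1 0 } gives -5/4
step 5: add Blue to get RRBBB; options L={ -2 -3/2 -5/4 } R={ -1 0 } gives -9/8
step 6: add Red to get RRBBBR; options L={ -2 -3/2 -5/4 } R={ -9/8 -1 0 } gives -19/16
step 7: add Red to get RRBBBRR; options L={ -2 -3/2 -5/4 } R={ -19/16 -9/8 -1 0 } gives -39/32
step 8: add Red to get RRBBBRRR; options L={ -2 -3/2 -5/4 } R={ -39/32 -19/16 -9/8 -1 0 } gives -79/64
step 9: add Red to get RRBBBRRRR; options L={ -2 -3/2 -5/4 } R={ -79/64 -39/32 -19/16 -9/8 -1 0 } gives -159/128
step 10: add Blue to get RRBBBRRRRB; options L={ -2 -3/2 -5/4 -159/128 } R={ -79/64 -39/32 -19/16 -9/8 -1 0 } gives -317/256
step 11: add Blue to get RRBBBRRRRBB; options L={ -2 -3/2 -5/4 -159/128 -317/256 } R={ -79/64 -39/32 -19/16 -9/8 -1 0 } gives -633/512
step 12: add Red to get RRBBBRRRRBBR; options L={ -2 -3/2 -5/4 -159/128 -317/256 } R={ -633/512 -79/64 -39/32 -19/16 -9/8 -1 0 } gives -1267/1024
step 13: add Blue to get RRBBBRRRRBBRB; options L={ -2 -3/2 -5/4 -159/128 -317/256 -1267/1024 } R={ -633/512 -79/64 -39/32 -19/16 -9/8 -1 0 } gives -2533/2048

-2533/2048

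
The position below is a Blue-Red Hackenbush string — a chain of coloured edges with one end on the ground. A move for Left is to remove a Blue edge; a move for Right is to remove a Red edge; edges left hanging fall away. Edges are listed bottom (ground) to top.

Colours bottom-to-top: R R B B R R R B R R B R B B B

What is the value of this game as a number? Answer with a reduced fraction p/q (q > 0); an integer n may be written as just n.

-11985/8192

value(R) = { (no moves) | 0 } ⇒ -1
value(RR) = { (no moves) | -1; 0 } ⇒ -2
value(RRB) = { -2 | -1; 0 } ⇒ -3/2
value(RRBB) = { -2; -3/2 | -1; 0 } ⇒ -5/4
value(RRBBR) = { -2; -3/2 | -5/4; -1; 0 } ⇒ -11/8
value(RRBBRR) = { -2; -3/2 | -11/8; -5/4; -1; 0 } ⇒ -23/16
value(RRBBRRR) = { -2; -3/2 | -23/16; -11/8; -5/4; -1; 0 } ⇒ -47/32
value(RRBBRRRB) = { -2; -3/2; -47/32 | -23/16; -11/8; -5/4; -1; 0 } ⇒ -93/64
value(RRBBRRRBR) = { -2; -3/2; -47/32 | -93/64; -23/16; -11/8; -5/4; -1; 0 } ⇒ -187/128
value(RRBBRRRBRR) = { -2; -3/2; -47/32 | -187/128; -93/64; -23/16; -11/8; -5/4; -1; 0 } ⇒ -375/256
value(RRBBRRRBRRB) = { -2; -3/2; -47/32; -375/256 | -187/128; -93/64; -23/16; -11/8; -5/4; -1; 0 } ⇒ -749/512
value(RRBBRRRBRRBR) = { -2; -3/2; -47/32; -375/256 | -749/512; -187/128; -93/64; -23/16; -11/8; -5/4; -1; 0 } ⇒ -1499/1024
value(RRBBRRRBRRBRB) = { -2; -3/2; -47/32; -375/256; -1499/1024 | -749/512; -187/128; -93/64; -23/16; -11/8; -5/4; -1; 0 } ⇒ -2997/2048
value(RRBBRRRBRRBRBB) = { -2; -3/2; -47/32; -375/256; -1499/1024; -2997/2048 | -749/512; -187/128; -93/64; -23/16; -11/8; -5/4; -1; 0 } ⇒ -5993/4096
value(RRBBRRRBRRBRBBB) = { -2; -3/2; -47/32; -375/256; -1499/1024; -2997/2048; -5993/4096 | -749/512; -187/128; -93/64; -23/16; -11/8; -5/4; -1; 0 } ⇒ -11985/8192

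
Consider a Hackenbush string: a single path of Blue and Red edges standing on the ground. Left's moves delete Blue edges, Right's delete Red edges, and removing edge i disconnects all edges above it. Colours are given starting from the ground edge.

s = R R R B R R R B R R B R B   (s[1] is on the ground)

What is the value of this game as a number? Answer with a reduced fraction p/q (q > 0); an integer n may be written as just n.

-2997/1024

Prefix values for R R R B R R R B R R B R B via {L|R} + simplicity:
G(R) = { (no moves) | 0 } gives -1
G(RR) = { (no moves) | -1, 0 } gives -2
G(RRR) = { (no moves) | -2, -1, 0 } gives -3
G(RRRB) = { -3 | -2, -1, 0 } gives -5/2
G(RRRBR) = { -3 | -5/2, -2, -1, 0 } gives -11/4
G(RRRBRR) = { -3 | -11/4, -5/2, -2, -1, 0 } gives -23/8
G(RRRBRRR) = { -3 | -23/8, -11/4, -5/2, -2, -1, 0 } gives -47/16
G(RRRBRRRB) = { -3, -47/16 | -23/8, -11/4, -5/2, -2, -1, 0 } gives -93/32
G(RRRBRRRBR) = { -3, -47/16 | -93/32, -23/8, -11/4, -5/2, -2, -1, 0 } gives -187/64
G(RRRBRRRBRR) = { -3, -47/16 | -187/64, -93/32, -23/8, -11/4, -5/2, -2, -1, 0 } gives -375/128
G(RRRBRRRBRRB) = { -3, -47/16, -375/128 | -187/64, -93/32, -23/8, -11/4, -5/2, -2, -1, 0 } gives -749/256
G(RRRBRRRBRRBR) = { -3, -47/16, -375/128 | -749/256, -187/64, -93/32, -23/8, -11/4, -5/2, -2, -1, 0 } gives -1499/512
G(RRRBRRRBRRBRB) = { -3, -47/16, -375/128, -1499/512 | -749/256, -187/64, -93/32, -23/8, -11/4, -5/2, -2, -1, 0 } gives -2997/1024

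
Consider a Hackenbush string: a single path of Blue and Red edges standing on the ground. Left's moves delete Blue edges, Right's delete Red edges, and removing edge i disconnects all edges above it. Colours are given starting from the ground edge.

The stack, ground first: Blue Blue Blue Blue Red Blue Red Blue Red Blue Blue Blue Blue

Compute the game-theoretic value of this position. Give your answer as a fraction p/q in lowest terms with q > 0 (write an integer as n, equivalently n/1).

Prefix values for Blue Blue Blue Blue Red Blue Red Blue Red Blue Blue Blue Blue via {L|R} + simplicity:
value(B) = { 0 |  } = 1
value(BB) = { 0,1 |  } = 2
value(BBB) = { 0,1,2 |  } = 3
value(BBBB) = { 0,1,2,3 |  } = 4
value(BBBBR) = { 0,1,2,3 | 4 } = 7/2
value(BBBBRB) = { 0,1,2,3,7/2 | 4 } = 15/4
value(BBBBRBR) = { 0,1,2,3,7/2 | 15/4,4 } = 29/8
value(BBBBRBRB) = { 0,1,2,3,7/2,29/8 | 15/4,4 } = 59/16
value(BBBBRBRBR) = { 0,1,2,3,7/2,29/8 | 59/16,15/4,4 } = 117/32
value(BBBBRBRBRB) = { 0,1,2,3,7/2,29/8,117/32 | 59/16,15/4,4 } = 235/64
value(BBBBRBRBRBB) = { 0,1,2,3,7/2,29/8,117/32,235/64 | 59/16,15/4,4 } = 471/128
value(BBBBRBRBRBBB) = { 0,1,2,3,7/2,29/8,117/32,235/64,471/128 | 59/16,15/4,4 } = 943/256
value(BBBBRBRBRBBBB) = { 0,1,2,3,7/2,29/8,117/32,235/64,471/128,943/256 | 59/16,15/4,4 } = 1887/512

1887/512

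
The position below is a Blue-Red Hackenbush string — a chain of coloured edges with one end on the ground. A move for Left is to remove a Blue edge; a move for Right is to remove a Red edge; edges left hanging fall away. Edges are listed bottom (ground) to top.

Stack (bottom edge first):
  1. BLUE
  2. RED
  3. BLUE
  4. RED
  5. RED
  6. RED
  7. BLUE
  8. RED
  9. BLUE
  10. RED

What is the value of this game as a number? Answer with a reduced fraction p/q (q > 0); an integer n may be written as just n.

Prefix values for BLUE RED BLUE RED RED RED BLUE RED BLUE RED via {L|R} + simplicity:
B: Left { 0 }, Right {  } -> simplest 1
BR: Left { 0 }, Right { 1 } -> simplest 1/2
BRB: Left { 0, 1/2 }, Right { 1 } -> simplest 3/4
BRBR: Left { 0, 1/2 }, Right { 3/4, 1 } -> simplest 5/8
BRBRR: Left { 0, 1/2 }, Right { 5/8, 3/4, 1 } -> simplest 9/16
BRBRRR: Left { 0, 1/2 }, Right { 9/16, 5/8, 3/4, 1 } -> simplest 17/32
BRBRRRB: Left { 0, 1/2, 17/32 }, Right { 9/16, 5/8, 3/4, 1 } -> simplest 35/64
BRBRRRBR: Left { 0, 1/2, 17/32 }, Right { 35/64, 9/16, 5/8, 3/4, 1 } -> simplest 69/128
BRBRRRBRB: Left { 0, 1/2, 17/32, 69/128 }, Right { 35/64, 9/16, 5/8, 3/4, 1 } -> simplest 139/256
BRBRRRBRBR: Left { 0, 1/2, 17/32, 69/128 }, Right { 139/256, 35/64, 9/16, 5/8, 3/4, 1 } -> simplest 277/512

277/512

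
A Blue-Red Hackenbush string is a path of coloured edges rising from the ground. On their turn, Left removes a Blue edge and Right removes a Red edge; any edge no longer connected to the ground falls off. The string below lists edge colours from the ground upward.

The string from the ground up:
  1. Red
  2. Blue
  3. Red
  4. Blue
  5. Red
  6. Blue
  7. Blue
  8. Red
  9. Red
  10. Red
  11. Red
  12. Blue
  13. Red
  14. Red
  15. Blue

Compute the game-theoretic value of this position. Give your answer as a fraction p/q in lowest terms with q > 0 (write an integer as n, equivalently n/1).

R: Left { (no moves) }, Right { 0 } → simplest -1
RB: Left { -1 }, Right { 0 } → simplest -1/2
RBR: Left { -1 }, Right { -1/2; 0 } → simplest -3/4
RBRB: Left { -1; -3/4 }, Right { -1/2; 0 } → simplest -5/8
RBRBR: Left { -1; -3/4 }, Right { -5/8; -1/2; 0 } → simplest -11/16
RBRBRB: Left { -1; -3/4; -11/16 }, Right { -5/8; -1/2; 0 } → simplest -21/32
RBRBRBB: Left { -1; -3/4; -11/16; -21/32 }, Right { -5/8; -1/2; 0 } → simplest -41/64
RBRBRBBR: Left { -1; -3/4; -11/16; -21/32 }, Right { -41/64; -5/8; -1/2; 0 } → simplest -83/128
RBRBRBBRR: Left { -1; -3/4; -11/16; -21/32 }, Right { -83/128; -41/64; -5/8; -1/2; 0 } → simplest -167/256
RBRBRBBRRR: Left { -1; -3/4; -11/16; -21/32 }, Right { -167/256; -83/128; -41/64; -5/8; -1/2; 0 } → simplest -335/512
RBRBRBBRRRR: Left { -1; -3/4; -11/16; -21/32 }, Right { -335/512; -167/256; -83/128; -41/64; -5/8; -1/2; 0 } → simplest -671/1024
RBRBRBBRRRRB: Left { -1; -3/4; -11/16; -21/32; -671/1024 }, Right { -335/512; -167/256; -83/128; -41/64; -5/8; -1/2; 0 } → simplest -1341/2048
RBRBRBBRRRRBR: Left { -1; -3/4; -11/16; -21/32; -671/1024 }, Right { -1341/2048; -335/512; -167/256; -83/128; -41/64; -5/8; -1/2; 0 } → simplest -2683/4096
RBRBRBBRRRRBRR: Left { -1; -3/4; -11/16; -21/32; -671/1024 }, Right { -2683/4096; -1341/2048; -335/512; -167/256; -83/128; -41/64; -5/8; -1/2; 0 } → simplest -5367/8192
RBRBRBBRRRRBRRB: Left { -1; -3/4; -11/16; -21/32; -671/1024; -5367/8192 }, Right { -2683/4096; -1341/2048; -335/512; -167/256; -83/128; -41/64; -5/8; -1/2; 0 } → simplest -10733/16384

-10733/16384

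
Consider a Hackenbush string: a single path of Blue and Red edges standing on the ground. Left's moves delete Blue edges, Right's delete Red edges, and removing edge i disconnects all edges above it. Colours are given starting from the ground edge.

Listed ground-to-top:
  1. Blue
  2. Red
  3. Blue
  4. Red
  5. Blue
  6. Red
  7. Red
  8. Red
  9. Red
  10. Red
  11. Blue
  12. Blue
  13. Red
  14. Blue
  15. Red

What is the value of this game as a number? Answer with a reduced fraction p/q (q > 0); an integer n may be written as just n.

10293/16384

v_1 [B]  L=[0]  R=[∅]  — 1
v_2 [BR]  L=[0]  R=[1]  — 1/2
v_3 [BRB]  L=[0,1/2]  R=[1]  — 3/4
v_4 [BRBR]  L=[0,1/2]  R=[3/4,1]  — 5/8
v_5 [BRBRB]  L=[0,1/2,5/8]  R=[3/4,1]  — 11/16
v_6 [BRBRBR]  L=[0,1/2,5/8]  R=[11/16,3/4,1]  — 21/32
v_7 [BRBRBRR]  L=[0,1/2,5/8]  R=[21/32,11/16,3/4,1]  — 41/64
v_8 [BRBRBRRR]  L=[0,1/2,5/8]  R=[41/64,21/32,11/16,3/4,1]  — 81/128
v_9 [BRBRBRRRR]  L=[0,1/2,5/8]  R=[81/128,41/64,21/32,11/16,3/4,1]  — 161/256
v_10 [BRBRBRRRRR]  L=[0,1/2,5/8]  R=[161/256,81/128,41/64,21/32,11/16,3/4,1]  — 321/512
v_11 [BRBRBRRRRRB]  L=[0,1/2,5/8,321/512]  R=[161/256,81/128,41/64,21/32,11/16,3/4,1]  — 643/1024
v_12 [BRBRBRRRRRBB]  L=[0,1/2,5/8,321/512,643/1024]  R=[161/256,81/128,41/64,21/32,11/16,3/4,1]  — 1287/2048
v_13 [BRBRBRRRRRBBR]  L=[0,1/2,5/8,321/512,643/1024]  R=[1287/2048,161/256,81/128,41/64,21/32,11/16,3/4,1]  — 2573/4096
v_14 [BRBRBRRRRRBBRB]  L=[0,1/2,5/8,321/512,643/1024,2573/4096]  R=[1287/2048,161/256,81/128,41/64,21/32,11/16,3/4,1]  — 5147/8192
v_15 [BRBRBRRRRRBBRBR]  L=[0,1/2,5/8,321/512,643/1024,2573/4096]  R=[5147/8192,1287/2048,161/256,81/128,41/64,21/32,11/16,3/4,1]  — 10293/16384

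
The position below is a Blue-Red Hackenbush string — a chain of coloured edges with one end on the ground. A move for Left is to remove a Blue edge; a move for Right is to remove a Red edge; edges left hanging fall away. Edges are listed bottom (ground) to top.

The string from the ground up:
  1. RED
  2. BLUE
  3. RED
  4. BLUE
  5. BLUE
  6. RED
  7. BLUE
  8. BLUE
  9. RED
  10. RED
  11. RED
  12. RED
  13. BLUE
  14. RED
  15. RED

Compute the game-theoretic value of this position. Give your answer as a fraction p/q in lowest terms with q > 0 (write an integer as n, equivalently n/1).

-9463/16384

1 of 15 · R · max L −∞ · min R 0 = -1
2 of 15 · RB · max L -1 · min R 0 = -1/2
3 of 15 · RBR · max L -1 · min R -1/2 = -3/4
4 of 15 · RBRB · max L -3/4 · min R -1/2 = -5/8
5 of 15 · RBRBB · max L -5/8 · min R -1/2 = -9/16
6 of 15 · RBRBBR · max L -5/8 · min R -9/16 = -19/32
7 of 15 · RBRBBRB · max L -19/32 · min R -9/16 = -37/64
8 of 15 · RBRBBRBB · max L -37/64 · min R -9/16 = -73/128
9 of 15 · RBRBBRBBR · max L -37/64 · min R -73/128 = -147/256
10 of 15 · RBRBBRBBRR · max L -37/64 · min R -147/256 = -295/512
11 of 15 · RBRBBRBBRRR · max L -37/64 · min R -295/512 = -591/1024
12 of 15 · RBRBBRBBRRRR · max L -37/64 · min R -591/1024 = -1183/2048
13 of 15 · RBRBBRBBRRRRB · max L -1183/2048 · min R -591/1024 = -2365/4096
14 of 15 · RBRBBRBBRRRRBR · max L -1183/2048 · min R -2365/4096 = -4731/8192
15 of 15 · RBRBBRBBRRRRBRR · max L -1183/2048 · min R -4731/8192 = -9463/16384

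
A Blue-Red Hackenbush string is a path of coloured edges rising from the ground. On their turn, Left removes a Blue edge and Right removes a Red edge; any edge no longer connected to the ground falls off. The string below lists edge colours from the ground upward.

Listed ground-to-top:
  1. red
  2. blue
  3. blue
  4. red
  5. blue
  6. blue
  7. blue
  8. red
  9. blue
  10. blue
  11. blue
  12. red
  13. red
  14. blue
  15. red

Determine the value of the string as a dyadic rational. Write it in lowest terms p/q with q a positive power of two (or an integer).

Build value(s[:k]) for k = 1..15, string s = red blue blue red blue blue blue red blue blue blue red red blue red.
value(r) = { · | 0 } → -1
value(rb) = { -1 | 0 } → -1/2
value(rbb) = { -1,-1/2 | 0 } → -1/4
value(rbbr) = { -1,-1/2 | -1/4,0 } → -3/8
value(rbbrb) = { -1,-1/2,-3/8 | -1/4,0 } → -5/16
value(rbbrbb) = { -1,-1/2,-3/8,-5/16 | -1/4,0 } → -9/32
value(rbbrbbb) = { -1,-1/2,-3/8,-5/16,-9/32 | -1/4,0 } → -17/64
value(rbbrbbbr) = { -1,-1/2,-3/8,-5/16,-9/32 | -17/64,-1/4,0 } → -35/128
value(rbbrbbbrb) = { -1,-1/2,-3/8,-5/16,-9/32,-35/128 | -17/64,-1/4,0 } → -69/256
value(rbbrbbbrbb) = { -1,-1/2,-3/8,-5/16,-9/32,-35/128,-69/256 | -17/64,-1/4,0 } → -137/512
value(rbbrbbbrbbb) = { -1,-1/2,-3/8,-5/16,-9/32,-35/128,-69/256,-137/512 | -17/64,-1/4,0 } → -273/1024
value(rbbrbbbrbbbr) = { -1,-1/2,-3/8,-5/16,-9/32,-35/128,-69/256,-137/512 | -273/1024,-17/64,-1/4,0 } → -547/2048
value(rbbrbbbrbbbrr) = { -1,-1/2,-3/8,-5/16,-9/32,-35/128,-69/256,-137/512 | -547/2048,-273/1024,-17/64,-1/4,0 } → -1095/4096
value(rbbrbbbrbbbrrb) = { -1,-1/2,-3/8,-5/16,-9/32,-35/128,-69/256,-137/512,-1095/4096 | -547/2048,-273/1024,-17/64,-1/4,0 } → -2189/8192
value(rbbrbbbrbbbrrbr) = { -1,-1/2,-3/8,-5/16,-9/32,-35/128,-69/256,-137/512,-1095/4096 | -2189/8192,-547/2048,-273/1024,-17/64,-1/4,0 } → -4379/16384

-4379/16384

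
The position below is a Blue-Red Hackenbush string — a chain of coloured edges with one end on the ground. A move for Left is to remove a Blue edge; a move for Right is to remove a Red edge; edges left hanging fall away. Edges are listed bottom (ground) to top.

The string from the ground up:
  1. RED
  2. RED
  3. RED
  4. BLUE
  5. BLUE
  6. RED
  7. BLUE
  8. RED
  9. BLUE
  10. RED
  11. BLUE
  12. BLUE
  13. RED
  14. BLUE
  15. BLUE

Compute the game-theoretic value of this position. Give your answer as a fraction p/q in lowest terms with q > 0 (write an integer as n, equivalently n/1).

-9545/4096

Prefix values for RED RED RED BLUE BLUE RED BLUE RED BLUE RED BLUE BLUE RED BLUE BLUE via {L|R} + simplicity:
edge 1 of 15 (RED): { (no moves) | 0 } → -1
edge 2 of 15 (RED): { (no moves) | -1, 0 } → -2
edge 3 of 15 (RED): { (no moves) | -2, -1, 0 } → -3
edge 4 of 15 (BLUE): { -3 | -2, -1, 0 } → -5/2
edge 5 of 15 (BLUE): { -3, -5/2 | -2, -1, 0 } → -9/4
edge 6 of 15 (RED): { -3, -5/2 | -9/4, -2, -1, 0 } → -19/8
edge 7 of 15 (BLUE): { -3, -5/2, -19/8 | -9/4, -2, -1, 0 } → -37/16
edge 8 of 15 (RED): { -3, -5/2, -19/8 | -37/16, -9/4, -2, -1, 0 } → -75/32
edge 9 of 15 (BLUE): { -3, -5/2, -19/8, -75/32 | -37/16, -9/4, -2, -1, 0 } → -149/64
edge 10 of 15 (RED): { -3, -5/2, -19/8, -75/32 | -149/64, -37/16, -9/4, -2, -1, 0 } → -299/128
edge 11 of 15 (BLUE): { -3, -5/2, -19/8, -75/32, -299/128 | -149/64, -37/16, -9/4, -2, -1, 0 } → -597/256
edge 12 of 15 (BLUE): { -3, -5/2, -19/8, -75/32, -299/128, -597/256 | -149/64, -37/16, -9/4, -2, -1, 0 } → -1193/512
edge 13 of 15 (RED): { -3, -5/2, -19/8, -75/32, -299/128, -597/256 | -1193/512, -149/64, -37/16, -9/4, -2, -1, 0 } → -2387/1024
edge 14 of 15 (BLUE): { -3, -5/2, -19/8, -75/32, -299/128, -597/256, -2387/1024 | -1193/512, -149/64, -37/16, -9/4, -2, -1, 0 } → -4773/2048
edge 15 of 15 (BLUE): { -3, -5/2, -19/8, -75/32, -299/128, -597/256, -2387/1024, -4773/2048 | -1193/512, -149/64, -37/16, -9/4, -2, -1, 0 } → -9545/4096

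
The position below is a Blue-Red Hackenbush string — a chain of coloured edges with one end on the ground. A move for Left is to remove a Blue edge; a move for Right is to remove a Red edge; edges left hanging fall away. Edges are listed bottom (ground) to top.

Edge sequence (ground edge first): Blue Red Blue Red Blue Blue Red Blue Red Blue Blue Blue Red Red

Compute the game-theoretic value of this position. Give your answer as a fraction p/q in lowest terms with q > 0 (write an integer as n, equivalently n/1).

5817/8192

Prefix values for Blue Red Blue Red Blue Blue Red Blue Red Blue Blue Blue Red Red via {L|R} + simplicity:
step 1: add Blue to get B; options L={ 0 } R={ · } → 1
step 2: add Red to get BR; options L={ 0 } R={ 1 } → 1/2
step 3: add Blue to get BRB; options L={ 0,1/2 } R={ 1 } → 3/4
step 4: add Red to get BRBR; options L={ 0,1/2 } R={ 3/4,1 } → 5/8
step 5: add Blue to get BRBRB; options L={ 0,1/2,5/8 } R={ 3/4,1 } → 11/16
step 6: add Blue to get BRBRBB; options L={ 0,1/2,5/8,11/16 } R={ 3/4,1 } → 23/32
step 7: add Red to get BRBRBBR; options L={ 0,1/2,5/8,11/16 } R={ 23/32,3/4,1 } → 45/64
step 8: add Blue to get BRBRBBRB; options L={ 0,1/2,5/8,11/16,45/64 } R={ 23/32,3/4,1 } → 91/128
step 9: add Red to get BRBRBBRBR; options L={ 0,1/2,5/8,11/16,45/64 } R={ 91/128,23/32,3/4,1 } → 181/256
step 10: add Blue to get BRBRBBRBRB; options L={ 0,1/2,5/8,11/16,45/64,181/256 } R={ 91/128,23/32,3/4,1 } → 363/512
step 11: add Blue to get BRBRBBRBRBB; options L={ 0,1/2,5/8,11/16,45/64,181/256,363/512 } R={ 91/128,23/32,3/4,1 } → 727/1024
step 12: add Blue to get BRBRBBRBRBBB; options L={ 0,1/2,5/8,11/16,45/64,181/256,363/512,727/1024 } R={ 91/128,23/32,3/4,1 } → 1455/2048
step 13: add Red to get BRBRBBRBRBBBR; options L={ 0,1/2,5/8,11/16,45/64,181/256,363/512,727/1024 } R={ 1455/2048,91/128,23/32,3/4,1 } → 2909/4096
step 14: add Red to get BRBRBBRBRBBBRR; options L={ 0,1/2,5/8,11/16,45/64,181/256,363/512,727/1024 } R={ 2909/4096,1455/2048,91/128,23/32,3/4,1 } → 5817/8192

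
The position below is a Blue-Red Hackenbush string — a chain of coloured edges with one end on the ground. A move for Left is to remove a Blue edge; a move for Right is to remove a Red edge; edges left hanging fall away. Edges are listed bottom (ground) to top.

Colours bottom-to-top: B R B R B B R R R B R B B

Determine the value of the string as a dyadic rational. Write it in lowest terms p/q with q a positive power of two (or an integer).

2839/4096

Recurse on prefixes of the 13-edge string B R B R B B R R R B R B B:
G(B) = { 0 | (no moves) } ⇒ 1
G(BR) = { 0 | 1 } ⇒ 1/2
G(BRB) = { 0, 1/2 | 1 } ⇒ 3/4
G(BRBR) = { 0, 1/2 | 3/4, 1 } ⇒ 5/8
G(BRBRB) = { 0, 1/2, 5/8 | 3/4, 1 } ⇒ 11/16
G(BRBRBB) = { 0, 1/2, 5/8, 11/16 | 3/4, 1 } ⇒ 23/32
G(BRBRBBR) = { 0, 1/2, 5/8, 11/16 | 23/32, 3/4, 1 } ⇒ 45/64
G(BRBRBBRR) = { 0, 1/2, 5/8, 11/16 | 45/64, 23/32, 3/4, 1 } ⇒ 89/128
G(BRBRBBRRR) = { 0, 1/2, 5/8, 11/16 | 89/128, 45/64, 23/32, 3/4, 1 } ⇒ 177/256
G(BRBRBBRRRB) = { 0, 1/2, 5/8, 11/16, 177/256 | 89/128, 45/64, 23/32, 3/4, 1 } ⇒ 355/512
G(BRBRBBRRRBR) = { 0, 1/2, 5/8, 11/16, 177/256 | 355/512, 89/128, 45/64, 23/32, 3/4, 1 } ⇒ 709/1024
G(BRBRBBRRRBRB) = { 0, 1/2, 5/8, 11/16, 177/256, 709/1024 | 355/512, 89/128, 45/64, 23/32, 3/4, 1 } ⇒ 1419/2048
G(BRBRBBRRRBRBB) = { 0, 1/2, 5/8, 11/16, 177/256, 709/1024, 1419/2048 | 355/512, 89/128, 45/64, 23/32, 3/4, 1 } ⇒ 2839/4096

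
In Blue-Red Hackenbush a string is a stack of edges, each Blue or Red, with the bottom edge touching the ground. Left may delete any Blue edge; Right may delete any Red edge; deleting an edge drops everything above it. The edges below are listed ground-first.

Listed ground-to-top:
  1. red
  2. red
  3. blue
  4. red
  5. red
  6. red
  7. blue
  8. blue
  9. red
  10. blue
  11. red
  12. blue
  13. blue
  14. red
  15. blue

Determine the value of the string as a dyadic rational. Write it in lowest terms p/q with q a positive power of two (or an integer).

-15525/8192

edge 1 of 15 (red): { ∅ | 0 } => -1
edge 2 of 15 (red): { ∅ | -1; 0 } => -2
edge 3 of 15 (blue): { -2 | -1; 0 } => -3/2
edge 4 of 15 (red): { -2 | -3/2; -1; 0 } => -7/4
edge 5 of 15 (red): { -2 | -7/4; -3/2; -1; 0 } => -15/8
edge 6 of 15 (red): { -2 | -15/8; -7/4; -3/2; -1; 0 } => -31/16
edge 7 of 15 (blue): { -2; -31/16 | -15/8; -7/4; -3/2; -1; 0 } => -61/32
edge 8 of 15 (blue): { -2; -31/16; -61/32 | -15/8; -7/4; -3/2; -1; 0 } => -121/64
edge 9 of 15 (red): { -2; -31/16; -61/32 | -121/64; -15/8; -7/4; -3/2; -1; 0 } => -243/128
edge 10 of 15 (blue): { -2; -31/16; -61/32; -243/128 | -121/64; -15/8; -7/4; -3/2; -1; 0 } => -485/256
edge 11 of 15 (red): { -2; -31/16; -61/32; -243/128 | -485/256; -121/64; -15/8; -7/4; -3/2; -1; 0 } => -971/512
edge 12 of 15 (blue): { -2; -31/16; -61/32; -243/128; -971/512 | -485/256; -121/64; -15/8; -7/4; -3/2; -1; 0 } => -1941/1024
edge 13 of 15 (blue): { -2; -31/16; -61/32; -243/128; -971/512; -1941/1024 | -485/256; -121/64; -15/8; -7/4; -3/2; -1; 0 } => -3881/2048
edge 14 of 15 (red): { -2; -31/16; -61/32; -243/128; -971/512; -1941/1024 | -3881/2048; -485/256; -121/64; -15/8; -7/4; -3/2; -1; 0 } => -7763/4096
edge 15 of 15 (blue): { -2; -31/16; -61/32; -243/128; -971/512; -1941/1024; -7763/4096 | -3881/2048; -485/256; -121/64; -15/8; -7/4; -3/2; -1; 0 } => -15525/8192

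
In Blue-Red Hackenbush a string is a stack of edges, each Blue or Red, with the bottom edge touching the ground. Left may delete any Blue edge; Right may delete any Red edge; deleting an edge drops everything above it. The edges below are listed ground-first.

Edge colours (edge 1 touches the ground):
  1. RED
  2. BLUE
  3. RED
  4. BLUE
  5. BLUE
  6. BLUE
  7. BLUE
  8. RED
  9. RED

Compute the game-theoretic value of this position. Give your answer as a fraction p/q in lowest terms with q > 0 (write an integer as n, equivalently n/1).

-135/256

R: Left { · }, Right { 0 } → simplest -1
RB: Left { -1 }, Right { 0 } → simplest -1/2
RBR: Left { -1 }, Right { -1/2; 0 } → simplest -3/4
RBRB: Left { -1; -3/4 }, Right { -1/2; 0 } → simplest -5/8
RBRBB: Left { -1; -3/4; -5/8 }, Right { -1/2; 0 } → simplest -9/16
RBRBBB: Left { -1; -3/4; -5/8; -9/16 }, Right { -1/2; 0 } → simplest -17/32
RBRBBBB: Left { -1; -3/4; -5/8; -9/16; -17/32 }, Right { -1/2; 0 } → simplest -33/64
RBRBBBBR: Left { -1; -3/4; -5/8; -9/16; -17/32 }, Right { -33/64; -1/2; 0 } → simplest -67/128
RBRBBBBRR: Left { -1; -3/4; -5/8; -9/16; -17/32 }, Right { -67/128; -33/64; -1/2; 0 } → simplest -135/256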